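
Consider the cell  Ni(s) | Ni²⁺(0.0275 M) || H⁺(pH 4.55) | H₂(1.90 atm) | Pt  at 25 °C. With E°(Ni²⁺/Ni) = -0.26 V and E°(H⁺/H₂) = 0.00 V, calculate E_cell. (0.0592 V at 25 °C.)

The hydrogen couple is the cathode, so E°_cell = 0.26 V; n = 2.
[H⁺] = 10^(−4.55) = 2.8 × 10^-5 M, and Q = [Ni²⁺]·P(H₂) / [H⁺]^2 = 6.58 × 10^7.
E = E° − (0.0592/2) log Q = 0.26 − (0.0592/2)(7.818) = 0.029 V.

0.029 V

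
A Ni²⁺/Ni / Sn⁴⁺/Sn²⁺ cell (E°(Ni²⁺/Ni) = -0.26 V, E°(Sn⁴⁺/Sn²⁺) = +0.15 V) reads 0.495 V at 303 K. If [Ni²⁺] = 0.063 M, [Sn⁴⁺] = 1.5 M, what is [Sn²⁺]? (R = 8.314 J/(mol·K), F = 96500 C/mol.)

0.035 M

From the Nernst equation, ln Q = nF(E° − E)/RT = 2×96500×(0.41 − 0.495)/(8.314×303) = -6.512, so Q = 0.00149.
With Q = [Ni²⁺]·[Sn²⁺]/[Sn⁴⁺] and the known concentrations, [Sn²⁺] in the numerator gives [Sn²⁺] = 0.035 M.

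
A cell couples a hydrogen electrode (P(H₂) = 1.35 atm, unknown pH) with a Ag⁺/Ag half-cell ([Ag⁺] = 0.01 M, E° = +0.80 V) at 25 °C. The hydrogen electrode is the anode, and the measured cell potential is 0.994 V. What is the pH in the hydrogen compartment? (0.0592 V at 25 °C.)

pH = 5.21

E°_cell = 0.80 V and n = 2.
log Q = n(E° − E)/0.0592 = 2×(0.80 − 0.994)/0.0592 = -6.554.
With Q = [H⁺]^2 / ([Ag⁺]^2·P(H₂)), solving for [H⁺] gives log[H⁺] = -5.212, so pH = 5.21.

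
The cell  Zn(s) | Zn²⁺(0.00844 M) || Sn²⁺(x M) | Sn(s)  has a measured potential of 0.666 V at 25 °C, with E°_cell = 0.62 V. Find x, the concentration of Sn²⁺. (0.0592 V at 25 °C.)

From the Nernst equation, log Q = n(E° − E)/0.0592 = 2(0.62 − 0.666)/0.0592 = -1.554, so Q = 0.0279.
With Q = [Zn²⁺]/[Sn²⁺] and the known concentrations, [Sn²⁺] in the denominator gives [Sn²⁺] = 0.3 M.

0.3 M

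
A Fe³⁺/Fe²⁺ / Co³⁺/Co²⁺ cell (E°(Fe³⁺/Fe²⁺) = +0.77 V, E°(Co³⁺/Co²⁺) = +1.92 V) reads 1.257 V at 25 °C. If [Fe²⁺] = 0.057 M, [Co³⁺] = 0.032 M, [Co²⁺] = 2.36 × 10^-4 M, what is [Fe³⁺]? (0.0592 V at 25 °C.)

From the Nernst equation, log Q = n(E° − E)/0.0592 = 1(1.15 − 1.257)/0.0592 = -1.807, so Q = 0.0156.
With Q = [Fe³⁺]·[Co²⁺]/([Fe²⁺]·[Co³⁺]) and the known concentrations, [Fe³⁺] in the numerator gives [Fe³⁺] = 0.12 M.

0.12 M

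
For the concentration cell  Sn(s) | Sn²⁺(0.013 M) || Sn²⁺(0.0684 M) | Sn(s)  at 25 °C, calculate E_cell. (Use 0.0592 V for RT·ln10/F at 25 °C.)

0.021 V

Both half-cells are Sn²⁺/Sn, so E°_cell = 0. The concentrated side is the cathode; the cell reaction moves Sn²⁺ from high to low concentration with n = 2.
Q = [Sn²⁺]_dilute/[Sn²⁺]_conc = 0.013/0.0684 = 0.190.
E = 0 − (0.0592/2) log Q = −(0.0592/2)(-0.721) = 0.0213 V.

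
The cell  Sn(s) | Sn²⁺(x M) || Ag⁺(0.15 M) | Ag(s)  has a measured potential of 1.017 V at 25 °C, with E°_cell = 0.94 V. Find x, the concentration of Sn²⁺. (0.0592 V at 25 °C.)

5.6 × 10^-5 M

From the Nernst equation, log Q = n(E° − E)/0.0592 = 2(0.94 − 1.017)/0.0592 = -2.601, so Q = 0.00250.
With Q = [Sn²⁺]/[Ag⁺]^2 and the known concentrations, [Sn²⁺] in the numerator gives [Sn²⁺] = 5.6 × 10^-5 M.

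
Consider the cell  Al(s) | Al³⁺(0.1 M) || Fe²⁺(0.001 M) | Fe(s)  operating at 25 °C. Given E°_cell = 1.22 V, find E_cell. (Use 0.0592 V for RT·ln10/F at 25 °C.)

1.15 V

Balancing electrons gives n = 6; the reaction quotient is Q = [Al³⁺]^2/[Fe²⁺]^3 = 1 × 10^7.
At 25 °C, E = E° − (0.0592/n) log Q = 1.22 − (0.0592/6)(7.000) = 1.220 − 0.069 = 1.151 V.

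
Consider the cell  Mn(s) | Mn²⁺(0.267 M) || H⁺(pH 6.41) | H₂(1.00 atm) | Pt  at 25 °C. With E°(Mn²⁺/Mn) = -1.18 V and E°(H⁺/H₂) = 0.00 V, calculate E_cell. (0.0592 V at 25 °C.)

The hydrogen couple is the cathode, so E°_cell = 1.18 V; n = 2.
[H⁺] = 10^(−6.41) = 3.9 × 10^-7 M, and Q = [Mn²⁺]·P(H₂) / [H⁺]^2 = 1.76 × 10^12.
E = E° − (0.0592/2) log Q = 1.18 − (0.0592/2)(12.247) = 0.817 V.

0.82 V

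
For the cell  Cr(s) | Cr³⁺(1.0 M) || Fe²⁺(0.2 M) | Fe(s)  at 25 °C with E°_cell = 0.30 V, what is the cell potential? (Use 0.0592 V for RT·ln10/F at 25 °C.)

Balancing electrons gives n = 6; the reaction quotient is Q = [Cr³⁺]^2/[Fe²⁺]^3 = 125.
At 25 °C, E = E° − (0.0592/n) log Q = 0.30 − (0.0592/6)(2.097) = 0.300 − 0.021 = 0.279 V.

0.279 V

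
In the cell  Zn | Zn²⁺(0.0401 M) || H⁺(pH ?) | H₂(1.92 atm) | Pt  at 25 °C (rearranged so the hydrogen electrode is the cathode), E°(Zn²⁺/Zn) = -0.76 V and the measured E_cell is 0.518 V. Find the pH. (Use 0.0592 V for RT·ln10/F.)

E°_cell = 0.76 V and n = 2.
log Q = n(E° − E)/0.0592 = 2×(0.76 − 0.518)/0.0592 = 8.176.
With Q = [Zn²⁺]·P(H₂) / [H⁺]^2, solving for [H⁺] gives log[H⁺] = -4.645, so pH = 4.64.

pH = 4.64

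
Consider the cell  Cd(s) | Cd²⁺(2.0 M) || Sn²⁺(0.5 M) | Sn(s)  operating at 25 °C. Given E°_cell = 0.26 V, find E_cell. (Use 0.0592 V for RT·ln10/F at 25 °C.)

Balancing electrons gives n = 2; the reaction quotient is Q = [Cd²⁺]/[Sn²⁺] = 4.00.
At 25 °C, E = E° − (0.0592/n) log Q = 0.26 − (0.0592/2)(0.602) = 0.260 − 0.018 = 0.242 V.

0.242 V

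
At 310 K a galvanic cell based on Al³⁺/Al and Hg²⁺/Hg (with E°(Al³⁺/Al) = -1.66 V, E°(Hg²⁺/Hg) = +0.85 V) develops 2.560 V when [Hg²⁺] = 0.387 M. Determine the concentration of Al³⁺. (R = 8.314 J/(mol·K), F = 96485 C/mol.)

From the Nernst equation, ln Q = nF(E° − E)/RT = 6×96485×(2.51 − 2.560)/(8.314×310) = -11.231, so Q = 1.33 × 10^-5.
With Q = [Al³⁺]^2/[Hg²⁺]^3 and the known concentrations, [Al³⁺]^2 in the numerator gives [Al³⁺] = 8.8 × 10^-4 M.

8.8 × 10^-4 M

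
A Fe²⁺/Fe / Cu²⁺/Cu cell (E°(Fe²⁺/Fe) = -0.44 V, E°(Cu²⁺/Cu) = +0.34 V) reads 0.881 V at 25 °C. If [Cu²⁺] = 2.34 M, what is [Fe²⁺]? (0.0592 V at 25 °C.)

9.1 × 10^-4 M

From the Nernst equation, log Q = n(E° − E)/0.0592 = 2(0.78 − 0.881)/0.0592 = -3.412, so Q = 3.87 × 10^-4.
With Q = [Fe²⁺]/[Cu²⁺] and the known concentrations, [Fe²⁺] in the numerator gives [Fe²⁺] = 9.1 × 10^-4 M.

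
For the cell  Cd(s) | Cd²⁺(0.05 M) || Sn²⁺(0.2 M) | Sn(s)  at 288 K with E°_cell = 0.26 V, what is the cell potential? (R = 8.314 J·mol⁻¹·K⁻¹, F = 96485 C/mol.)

0.277 V

Balancing electrons gives n = 2; the reaction quotient is Q = [Cd²⁺]/[Sn²⁺] = 0.250.
E = E° − (RT/nF) ln Q = 0.26 − (8.314×288)/(2×96485) × (-1.386) = 0.260 + 0.017 = 0.277 V.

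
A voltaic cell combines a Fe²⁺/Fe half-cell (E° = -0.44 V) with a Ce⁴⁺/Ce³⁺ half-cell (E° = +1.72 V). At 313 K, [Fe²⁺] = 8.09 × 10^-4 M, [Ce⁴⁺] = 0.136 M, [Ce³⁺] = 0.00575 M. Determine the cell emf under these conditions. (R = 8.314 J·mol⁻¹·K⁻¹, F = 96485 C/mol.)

The Ce⁴⁺/Ce³⁺ couple has the higher reduction potential and acts as the cathode, so E°_cell = +1.72 − (-0.44) = 2.16 V.
Balancing electrons gives n = 2; the reaction quotient is Q = [Fe²⁺]·[Ce³⁺]^2/[Ce⁴⁺]^2 = 1.45 × 10^-6.
E = E° − (RT/nF) ln Q = 2.16 − (8.314×313)/(2×96485) × (-13.447) = 2.160 + 0.181 = 2.341 V.

2.34 V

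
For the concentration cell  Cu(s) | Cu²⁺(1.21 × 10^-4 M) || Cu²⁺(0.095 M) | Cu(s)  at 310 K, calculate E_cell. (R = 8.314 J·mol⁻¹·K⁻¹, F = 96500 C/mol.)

0.089 V

Both half-cells are Cu²⁺/Cu, so E°_cell = 0. The concentrated side is the cathode; the cell reaction moves Cu²⁺ from high to low concentration with n = 2.
Q = [Cu²⁺]_dilute/[Cu²⁺]_conc = 1.21 × 10^-4/0.095 = 0.00127.
E = 0 − (RT/nF) ln Q = −((8.314×310)/(2×96500))(-6.666) = 0.0890 V.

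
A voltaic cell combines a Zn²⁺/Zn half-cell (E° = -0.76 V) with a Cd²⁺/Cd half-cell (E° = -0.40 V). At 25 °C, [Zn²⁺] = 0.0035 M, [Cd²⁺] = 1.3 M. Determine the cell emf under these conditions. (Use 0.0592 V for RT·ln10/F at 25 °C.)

0.436 V

The Cd²⁺/Cd couple has the higher reduction potential and acts as the cathode, so E°_cell = -0.40 − (-0.76) = 0.36 V.
Balancing electrons gives n = 2; the reaction quotient is Q = [Zn²⁺]/[Cd²⁺] = 0.00269.
At 25 °C, E = E° − (0.0592/n) log Q = 0.36 − (0.0592/2)(-2.570) = 0.360 + 0.076 = 0.436 V.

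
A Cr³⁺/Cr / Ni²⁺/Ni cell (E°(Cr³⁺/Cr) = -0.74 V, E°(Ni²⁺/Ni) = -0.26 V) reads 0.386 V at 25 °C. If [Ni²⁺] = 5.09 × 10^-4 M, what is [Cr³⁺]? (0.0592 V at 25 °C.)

0.67 M

From the Nernst equation, log Q = n(E° − E)/0.0592 = 6(0.48 − 0.386)/0.0592 = 9.527, so Q = 3.37 × 10^9.
With Q = [Cr³⁺]^2/[Ni²⁺]^3 and the known concentrations, [Cr³⁺]^2 in the numerator gives [Cr³⁺] = 0.67 M.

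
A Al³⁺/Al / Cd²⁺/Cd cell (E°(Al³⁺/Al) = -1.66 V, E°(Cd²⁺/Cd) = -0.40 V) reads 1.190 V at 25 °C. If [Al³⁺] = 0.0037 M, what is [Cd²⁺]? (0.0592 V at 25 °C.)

1 × 10^-4 M

From the Nernst equation, log Q = n(E° − E)/0.0592 = 6(1.26 − 1.190)/0.0592 = 7.095, so Q = 1.24 × 10^7.
With Q = [Al³⁺]^2/[Cd²⁺]^3 and the known concentrations, [Cd²⁺]^3 in the denominator gives [Cd²⁺] = 1 × 10^-4 M.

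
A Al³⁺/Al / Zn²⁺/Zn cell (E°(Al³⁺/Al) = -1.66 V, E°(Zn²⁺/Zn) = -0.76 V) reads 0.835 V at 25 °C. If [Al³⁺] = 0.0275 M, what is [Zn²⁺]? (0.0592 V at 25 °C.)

From the Nernst equation, log Q = n(E° − E)/0.0592 = 6(0.90 − 0.835)/0.0592 = 6.588, so Q = 3.87 × 10^6.
With Q = [Al³⁺]^2/[Zn²⁺]^3 and the known concentrations, [Zn²⁺]^3 in the denominator gives [Zn²⁺] = 5.8 × 10^-4 M.

5.8 × 10^-4 M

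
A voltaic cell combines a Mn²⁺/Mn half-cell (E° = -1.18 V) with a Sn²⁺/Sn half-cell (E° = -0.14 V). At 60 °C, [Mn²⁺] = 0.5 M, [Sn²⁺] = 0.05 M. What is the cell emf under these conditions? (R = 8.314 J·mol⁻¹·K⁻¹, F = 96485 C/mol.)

The Sn²⁺/Sn couple has the higher reduction potential and acts as the cathode, so E°_cell = -0.14 − (-1.18) = 1.04 V.
Balancing electrons gives n = 2; the reaction quotient is Q = [Mn²⁺]/[Sn²⁺] = 10.0.
E = E° − (RT/nF) ln Q = 1.04 − (8.314×333)/(2×96485) × (2.303) = 1.040 − 0.033 = 1.007 V.

1.01 V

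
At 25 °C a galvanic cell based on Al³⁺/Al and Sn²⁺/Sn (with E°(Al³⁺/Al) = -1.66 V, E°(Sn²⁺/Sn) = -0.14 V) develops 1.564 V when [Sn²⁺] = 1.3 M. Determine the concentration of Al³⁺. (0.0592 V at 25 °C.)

From the Nernst equation, log Q = n(E° − E)/0.0592 = 6(1.52 − 1.564)/0.0592 = -4.459, so Q = 3.47 × 10^-5.
With Q = [Al³⁺]^2/[Sn²⁺]^3 and the known concentrations, [Al³⁺]^2 in the numerator gives [Al³⁺] = 0.0087 M.

0.0087 M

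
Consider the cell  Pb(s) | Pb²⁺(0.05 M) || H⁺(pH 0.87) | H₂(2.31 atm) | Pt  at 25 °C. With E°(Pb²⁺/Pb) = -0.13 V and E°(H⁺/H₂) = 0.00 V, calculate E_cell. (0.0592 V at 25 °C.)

0.11 V

The hydrogen couple is the cathode, so E°_cell = 0.13 V; n = 2.
[H⁺] = 10^(−0.87) = 0.13 M, and Q = [Pb²⁺]·P(H₂) / [H⁺]^2 = 6.35.
E = E° − (0.0592/2) log Q = 0.13 − (0.0592/2)(0.803) = 0.106 V.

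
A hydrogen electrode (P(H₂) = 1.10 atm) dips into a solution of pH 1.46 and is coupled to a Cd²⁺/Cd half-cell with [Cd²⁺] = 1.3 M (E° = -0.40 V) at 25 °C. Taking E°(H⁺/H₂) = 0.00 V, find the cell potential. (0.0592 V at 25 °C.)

The hydrogen couple is the cathode, so E°_cell = 0.40 V; n = 2.
[H⁺] = 10^(−1.46) = 0.035 M, and Q = [Cd²⁺]·P(H₂) / [H⁺]^2 = 1190.
E = E° − (0.0592/2) log Q = 0.40 − (0.0592/2)(3.075) = 0.309 V.

0.31 V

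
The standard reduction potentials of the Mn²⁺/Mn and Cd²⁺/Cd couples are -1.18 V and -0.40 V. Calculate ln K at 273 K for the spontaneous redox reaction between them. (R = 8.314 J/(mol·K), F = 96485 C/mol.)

E°_cell = -0.40 − (-1.18) = 0.78 V, with n = 2 electrons transferred.
At equilibrium E = 0, so the Nernst equation gives ln K = nFE°/RT = (2)(96485)(0.78)/((8.314)(273)) = 66.31.

ln K = 66.3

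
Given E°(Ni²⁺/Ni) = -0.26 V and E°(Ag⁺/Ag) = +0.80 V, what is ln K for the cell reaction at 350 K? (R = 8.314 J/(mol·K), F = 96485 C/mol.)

ln K = 70.3

E°_cell = +0.80 − (-0.26) = 1.06 V, with n = 2 electrons transferred.
At equilibrium E = 0, so the Nernst equation gives ln K = nFE°/RT = (2)(96485)(1.06)/((8.314)(350)) = 70.29.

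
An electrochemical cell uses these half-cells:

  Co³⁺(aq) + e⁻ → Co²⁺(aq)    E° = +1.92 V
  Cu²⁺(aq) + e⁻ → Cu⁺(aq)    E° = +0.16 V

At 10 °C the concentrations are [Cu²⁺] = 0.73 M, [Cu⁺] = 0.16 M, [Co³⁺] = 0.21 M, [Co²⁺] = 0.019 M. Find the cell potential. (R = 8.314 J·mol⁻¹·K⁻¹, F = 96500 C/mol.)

1.78 V

The Co³⁺/Co²⁺ couple has the higher reduction potential and acts as the cathode, so E°_cell = +1.92 − (+0.16) = 1.76 V.
Balancing electrons gives n = 1; the reaction quotient is Q = [Cu²⁺]·[Co²⁺]/([Cu⁺]·[Co³⁺]) = 0.413.
E = E° − (RT/nF) ln Q = 1.76 − (8.314×283)/(1×96500) × (-0.885) = 1.760 + 0.022 = 1.782 V.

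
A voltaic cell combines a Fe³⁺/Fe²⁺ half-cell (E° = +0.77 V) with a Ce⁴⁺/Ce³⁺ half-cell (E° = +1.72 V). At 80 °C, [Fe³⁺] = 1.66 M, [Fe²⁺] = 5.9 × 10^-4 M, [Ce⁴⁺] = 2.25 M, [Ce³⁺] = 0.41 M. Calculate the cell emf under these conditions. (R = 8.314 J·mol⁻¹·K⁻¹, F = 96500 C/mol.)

0.760 V

The Ce⁴⁺/Ce³⁺ couple has the higher reduction potential and acts as the cathode, so E°_cell = +1.72 − (+0.77) = 0.95 V.
Balancing electrons gives n = 1; the reaction quotient is Q = [Fe³⁺]·[Ce³⁺]/([Fe²⁺]·[Ce⁴⁺]) = 513.
E = E° − (RT/nF) ln Q = 0.95 − (8.314×353)/(1×96500) × (6.240) = 0.950 − 0.190 = 0.760 V.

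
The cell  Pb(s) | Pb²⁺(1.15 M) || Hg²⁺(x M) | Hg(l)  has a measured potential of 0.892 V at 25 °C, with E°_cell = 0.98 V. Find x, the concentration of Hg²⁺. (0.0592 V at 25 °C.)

0.0012 M

From the Nernst equation, log Q = n(E° − E)/0.0592 = 2(0.98 − 0.892)/0.0592 = 2.973, so Q = 940.
With Q = [Pb²⁺]/[Hg²⁺] and the known concentrations, [Hg²⁺] in the denominator gives [Hg²⁺] = 0.0012 M.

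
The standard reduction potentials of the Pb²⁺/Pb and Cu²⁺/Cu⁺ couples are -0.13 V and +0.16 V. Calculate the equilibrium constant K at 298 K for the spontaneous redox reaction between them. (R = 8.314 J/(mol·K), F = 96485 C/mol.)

E°_cell = +0.16 − (-0.13) = 0.29 V, with n = 2 electrons transferred.
At equilibrium E = 0, so the Nernst equation gives ln K = nFE°/RT = (2)(96485)(0.29)/((8.314)(298)) = 22.59.
K = e^22.59 = 6.4 × 10^9.

6.4 × 10^9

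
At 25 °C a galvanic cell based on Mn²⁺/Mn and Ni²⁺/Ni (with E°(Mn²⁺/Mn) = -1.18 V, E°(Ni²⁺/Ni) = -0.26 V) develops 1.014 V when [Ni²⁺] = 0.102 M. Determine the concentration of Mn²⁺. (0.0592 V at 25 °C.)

From the Nernst equation, log Q = n(E° − E)/0.0592 = 2(0.92 − 1.014)/0.0592 = -3.176, so Q = 6.67 × 10^-4.
With Q = [Mn²⁺]/[Ni²⁺] and the known concentrations, [Mn²⁺] in the numerator gives [Mn²⁺] = 6.8 × 10^-5 M.

6.8 × 10^-5 M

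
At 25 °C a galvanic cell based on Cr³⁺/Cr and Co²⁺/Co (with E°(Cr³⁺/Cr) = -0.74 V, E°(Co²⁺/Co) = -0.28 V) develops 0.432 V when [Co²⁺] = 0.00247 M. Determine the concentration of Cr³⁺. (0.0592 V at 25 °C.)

0.0032 M

From the Nernst equation, log Q = n(E° − E)/0.0592 = 6(0.46 − 0.432)/0.0592 = 2.838, so Q = 688.
With Q = [Cr³⁺]^2/[Co²⁺]^3 and the known concentrations, [Cr³⁺]^2 in the numerator gives [Cr³⁺] = 0.0032 M.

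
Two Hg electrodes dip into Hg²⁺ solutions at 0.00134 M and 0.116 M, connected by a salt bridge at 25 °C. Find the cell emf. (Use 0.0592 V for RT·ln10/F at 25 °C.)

0.057 V

Both half-cells are Hg²⁺/Hg, so E°_cell = 0. The concentrated side is the cathode; the cell reaction moves Hg²⁺ from high to low concentration with n = 2.
Q = [Hg²⁺]_dilute/[Hg²⁺]_conc = 0.00134/0.116 = 0.0116.
E = 0 − (0.0592/2) log Q = −(0.0592/2)(-1.937) = 0.0573 V.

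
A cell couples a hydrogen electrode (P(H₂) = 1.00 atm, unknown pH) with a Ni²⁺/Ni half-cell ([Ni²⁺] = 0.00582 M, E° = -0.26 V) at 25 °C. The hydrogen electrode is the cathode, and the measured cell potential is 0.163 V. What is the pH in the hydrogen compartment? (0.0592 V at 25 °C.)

pH = 2.76

E°_cell = 0.26 V and n = 2.
log Q = n(E° − E)/0.0592 = 2×(0.26 − 0.163)/0.0592 = 3.277.
With Q = [Ni²⁺]·P(H₂) / [H⁺]^2, solving for [H⁺] gives log[H⁺] = -2.756, so pH = 2.76.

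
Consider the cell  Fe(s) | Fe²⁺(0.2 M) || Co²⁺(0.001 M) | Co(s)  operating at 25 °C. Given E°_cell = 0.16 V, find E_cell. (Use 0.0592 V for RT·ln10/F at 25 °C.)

0.092 V

Balancing electrons gives n = 2; the reaction quotient is Q = [Fe²⁺]/[Co²⁺] = 200.
At 25 °C, E = E° − (0.0592/n) log Q = 0.16 − (0.0592/2)(2.301) = 0.160 − 0.068 = 0.092 V.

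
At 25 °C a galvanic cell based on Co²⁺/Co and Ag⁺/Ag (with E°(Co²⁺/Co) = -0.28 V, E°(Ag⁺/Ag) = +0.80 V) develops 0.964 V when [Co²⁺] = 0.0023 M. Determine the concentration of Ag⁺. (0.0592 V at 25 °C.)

5.3 × 10^-4 M

From the Nernst equation, log Q = n(E° − E)/0.0592 = 2(1.08 − 0.964)/0.0592 = 3.919, so Q = 8300.
With Q = [Co²⁺]/[Ag⁺]^2 and the known concentrations, [Ag⁺]^2 in the denominator gives [Ag⁺] = 5.3 × 10^-4 M.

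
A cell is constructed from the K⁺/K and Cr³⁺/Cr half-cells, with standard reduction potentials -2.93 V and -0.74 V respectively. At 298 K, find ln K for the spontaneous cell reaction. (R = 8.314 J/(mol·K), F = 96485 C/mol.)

E°_cell = -0.74 − (-2.93) = 2.19 V, with n = 3 electrons transferred.
At equilibrium E = 0, so the Nernst equation gives ln K = nFE°/RT = (3)(96485)(2.19)/((8.314)(298)) = 255.86.

ln K = 255.9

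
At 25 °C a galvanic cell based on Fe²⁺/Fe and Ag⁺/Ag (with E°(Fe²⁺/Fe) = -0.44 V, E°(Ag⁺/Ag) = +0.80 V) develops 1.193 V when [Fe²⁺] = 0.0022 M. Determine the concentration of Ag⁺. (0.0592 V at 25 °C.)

0.0075 M

From the Nernst equation, log Q = n(E° − E)/0.0592 = 2(1.24 − 1.193)/0.0592 = 1.588, so Q = 38.7.
With Q = [Fe²⁺]/[Ag⁺]^2 and the known concentrations, [Ag⁺]^2 in the denominator gives [Ag⁺] = 0.0075 M.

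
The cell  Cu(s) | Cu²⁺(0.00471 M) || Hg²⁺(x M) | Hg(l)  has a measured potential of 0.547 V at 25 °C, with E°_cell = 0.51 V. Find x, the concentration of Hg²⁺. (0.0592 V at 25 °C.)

From the Nernst equation, log Q = n(E° − E)/0.0592 = 2(0.51 − 0.547)/0.0592 = -1.250, so Q = 0.0562.
With Q = [Cu²⁺]/[Hg²⁺] and the known concentrations, [Hg²⁺] in the denominator gives [Hg²⁺] = 0.084 M.

0.084 M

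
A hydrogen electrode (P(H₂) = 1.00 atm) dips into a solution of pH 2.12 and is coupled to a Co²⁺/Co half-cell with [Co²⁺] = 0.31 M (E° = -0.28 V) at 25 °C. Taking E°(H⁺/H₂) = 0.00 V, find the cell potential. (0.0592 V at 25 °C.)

0.17 V

The hydrogen couple is the cathode, so E°_cell = 0.28 V; n = 2.
[H⁺] = 10^(−2.12) = 0.0076 M, and Q = [Co²⁺]·P(H₂) / [H⁺]^2 = 5390.
E = E° − (0.0592/2) log Q = 0.28 − (0.0592/2)(3.731) = 0.170 V.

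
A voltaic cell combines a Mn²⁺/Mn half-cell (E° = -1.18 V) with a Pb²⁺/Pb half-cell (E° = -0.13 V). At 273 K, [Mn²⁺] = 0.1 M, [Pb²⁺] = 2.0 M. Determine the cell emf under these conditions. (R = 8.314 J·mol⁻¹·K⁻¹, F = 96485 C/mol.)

The Pb²⁺/Pb couple has the higher reduction potential and acts as the cathode, so E°_cell = -0.13 − (-1.18) = 1.05 V.
Balancing electrons gives n = 2; the reaction quotient is Q = [Mn²⁺]/[Pb²⁺] = 0.0500.
E = E° − (RT/nF) ln Q = 1.05 − (8.314×273)/(2×96485) × (-2.996) = 1.050 + 0.035 = 1.085 V.

1.09 V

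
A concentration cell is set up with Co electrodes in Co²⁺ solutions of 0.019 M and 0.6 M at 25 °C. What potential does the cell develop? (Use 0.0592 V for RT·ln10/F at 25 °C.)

0.044 V

Both half-cells are Co²⁺/Co, so E°_cell = 0. The concentrated side is the cathode; the cell reaction moves Co²⁺ from high to low concentration with n = 2.
Q = [Co²⁺]_dilute/[Co²⁺]_conc = 0.019/0.6 = 0.0317.
E = 0 − (0.0592/2) log Q = −(0.0592/2)(-1.499) = 0.0444 V.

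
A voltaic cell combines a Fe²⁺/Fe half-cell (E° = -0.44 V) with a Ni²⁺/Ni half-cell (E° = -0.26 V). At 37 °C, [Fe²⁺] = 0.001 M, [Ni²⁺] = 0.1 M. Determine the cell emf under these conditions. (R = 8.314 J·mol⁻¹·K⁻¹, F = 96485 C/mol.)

0.242 V

The Ni²⁺/Ni couple has the higher reduction potential and acts as the cathode, so E°_cell = -0.26 − (-0.44) = 0.18 V.
Balancing electrons gives n = 2; the reaction quotient is Q = [Fe²⁺]/[Ni²⁺] = 0.0100.
E = E° − (RT/nF) ln Q = 0.18 − (8.314×310)/(2×96485) × (-4.605) = 0.180 + 0.062 = 0.242 V.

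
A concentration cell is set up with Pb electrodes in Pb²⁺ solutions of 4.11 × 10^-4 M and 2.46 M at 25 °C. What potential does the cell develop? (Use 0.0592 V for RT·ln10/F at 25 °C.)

Both half-cells are Pb²⁺/Pb, so E°_cell = 0. The concentrated side is the cathode; the cell reaction moves Pb²⁺ from high to low concentration with n = 2.
Q = [Pb²⁺]_dilute/[Pb²⁺]_conc = 4.11 × 10^-4/2.46 = 1.67 × 10^-4.
E = 0 − (0.0592/2) log Q = −(0.0592/2)(-3.777) = 0.1118 V.

0.11 V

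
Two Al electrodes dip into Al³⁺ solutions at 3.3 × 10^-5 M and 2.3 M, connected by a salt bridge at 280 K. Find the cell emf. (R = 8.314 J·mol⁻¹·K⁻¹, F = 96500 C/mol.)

Both half-cells are Al³⁺/Al, so E°_cell = 0. The concentrated side is the cathode; the cell reaction moves Al³⁺ from high to low concentration with n = 3.
Q = [Al³⁺]_dilute/[Al³⁺]_conc = 3.3 × 10^-5/2.3 = 1.43 × 10^-5.
E = 0 − (RT/nF) ln Q = −((8.314×280)/(3×96500))(-11.152) = 0.0897 V.

0.090 V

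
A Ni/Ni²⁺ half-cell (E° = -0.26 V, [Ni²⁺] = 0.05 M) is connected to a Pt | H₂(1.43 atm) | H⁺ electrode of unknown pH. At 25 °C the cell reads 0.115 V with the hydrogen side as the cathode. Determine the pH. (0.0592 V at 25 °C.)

E°_cell = 0.26 V and n = 2.
log Q = n(E° − E)/0.0592 = 2×(0.26 − 0.115)/0.0592 = 4.899.
With Q = [Ni²⁺]·P(H₂) / [H⁺]^2, solving for [H⁺] gives log[H⁺] = -3.022, so pH = 3.02.

pH = 3.02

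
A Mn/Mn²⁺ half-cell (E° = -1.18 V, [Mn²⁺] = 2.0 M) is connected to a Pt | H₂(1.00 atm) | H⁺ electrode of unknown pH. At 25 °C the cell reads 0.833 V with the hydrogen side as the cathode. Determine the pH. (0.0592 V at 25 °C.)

E°_cell = 1.18 V and n = 2.
log Q = n(E° − E)/0.0592 = 2×(1.18 − 0.833)/0.0592 = 11.723.
With Q = [Mn²⁺]·P(H₂) / [H⁺]^2, solving for [H⁺] gives log[H⁺] = -5.711, so pH = 5.71.

pH = 5.71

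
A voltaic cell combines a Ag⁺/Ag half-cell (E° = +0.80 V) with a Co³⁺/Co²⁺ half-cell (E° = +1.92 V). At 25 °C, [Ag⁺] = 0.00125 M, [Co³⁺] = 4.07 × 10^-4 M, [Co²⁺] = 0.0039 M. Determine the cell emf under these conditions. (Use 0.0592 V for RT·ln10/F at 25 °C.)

1.23 V

The Co³⁺/Co²⁺ couple has the higher reduction potential and acts as the cathode, so E°_cell = +1.92 − (+0.80) = 1.12 V.
Balancing electrons gives n = 1; the reaction quotient is Q = [Ag⁺]·[Co²⁺]/[Co³⁺] = 0.0120.
At 25 °C, E = E° − (0.0592/n) log Q = 1.12 − (0.0592/1)(-1.922) = 1.120 + 0.114 = 1.234 V.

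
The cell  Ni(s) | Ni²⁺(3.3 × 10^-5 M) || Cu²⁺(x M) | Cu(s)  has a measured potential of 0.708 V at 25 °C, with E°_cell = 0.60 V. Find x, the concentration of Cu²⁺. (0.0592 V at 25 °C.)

From the Nernst equation, log Q = n(E° − E)/0.0592 = 2(0.60 − 0.708)/0.0592 = -3.649, so Q = 2.25 × 10^-4.
With Q = [Ni²⁺]/[Cu²⁺] and the known concentrations, [Cu²⁺] in the denominator gives [Cu²⁺] = 0.15 M.

0.15 M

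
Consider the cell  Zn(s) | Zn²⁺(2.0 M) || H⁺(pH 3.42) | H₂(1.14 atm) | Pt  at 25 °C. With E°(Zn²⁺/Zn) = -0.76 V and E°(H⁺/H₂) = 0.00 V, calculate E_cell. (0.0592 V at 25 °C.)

0.55 V

The hydrogen couple is the cathode, so E°_cell = 0.76 V; n = 2.
[H⁺] = 10^(−3.42) = 3.8 × 10^-4 M, and Q = [Zn²⁺]·P(H₂) / [H⁺]^2 = 1.58 × 10^7.
E = E° − (0.0592/2) log Q = 0.76 − (0.0592/2)(7.198) = 0.547 V.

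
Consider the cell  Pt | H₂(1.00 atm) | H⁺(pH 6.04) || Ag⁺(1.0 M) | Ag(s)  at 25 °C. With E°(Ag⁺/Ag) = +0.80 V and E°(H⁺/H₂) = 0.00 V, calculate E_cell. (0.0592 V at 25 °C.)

1.16 V

The Ag⁺/Ag couple is the cathode, so E°_cell = 0.80 V; n = 2.
[H⁺] = 10^(−6.04) = 9.1 × 10^-7 M, and Q = [H⁺]^2 / ([Ag⁺]^2·P(H₂)) = 8.32 × 10^-13.
E = E° − (0.0592/2) log Q = 0.80 − (0.0592/2)(-12.080) = 1.158 V.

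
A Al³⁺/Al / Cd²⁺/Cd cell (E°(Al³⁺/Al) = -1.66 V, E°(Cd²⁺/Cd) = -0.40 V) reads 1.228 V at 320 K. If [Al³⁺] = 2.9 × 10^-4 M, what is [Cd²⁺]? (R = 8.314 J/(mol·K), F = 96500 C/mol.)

From the Nernst equation, ln Q = nF(E° − E)/RT = 6×96500×(1.26 − 1.228)/(8.314×320) = 6.964, so Q = 1060.
With Q = [Al³⁺]^2/[Cd²⁺]^3 and the known concentrations, [Cd²⁺]^3 in the denominator gives [Cd²⁺] = 4.3 × 10^-4 M.

4.3 × 10^-4 M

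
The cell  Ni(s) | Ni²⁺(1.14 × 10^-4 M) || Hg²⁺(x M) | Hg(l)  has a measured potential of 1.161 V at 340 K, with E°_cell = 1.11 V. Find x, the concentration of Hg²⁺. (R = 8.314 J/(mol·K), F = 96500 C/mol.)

0.0037 M

From the Nernst equation, ln Q = nF(E° − E)/RT = 2×96500×(1.11 − 1.161)/(8.314×340) = -3.482, so Q = 0.0307.
With Q = [Ni²⁺]/[Hg²⁺] and the known concentrations, [Hg²⁺] in the denominator gives [Hg²⁺] = 0.0037 M.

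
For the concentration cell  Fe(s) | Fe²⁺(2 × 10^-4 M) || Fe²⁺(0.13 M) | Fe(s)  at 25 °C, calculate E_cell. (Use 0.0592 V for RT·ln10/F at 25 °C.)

Both half-cells are Fe²⁺/Fe, so E°_cell = 0. The concentrated side is the cathode; the cell reaction moves Fe²⁺ from high to low concentration with n = 2.
Q = [Fe²⁺]_dilute/[Fe²⁺]_conc = 2 × 10^-4/0.13 = 0.00154.
E = 0 − (0.0592/2) log Q = −(0.0592/2)(-2.813) = 0.0833 V.

0.083 V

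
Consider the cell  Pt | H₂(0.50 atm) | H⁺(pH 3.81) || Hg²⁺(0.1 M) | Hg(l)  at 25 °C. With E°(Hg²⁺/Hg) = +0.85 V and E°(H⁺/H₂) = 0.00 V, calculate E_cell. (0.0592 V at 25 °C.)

1.04 V

The Hg²⁺/Hg couple is the cathode, so E°_cell = 0.85 V; n = 2.
[H⁺] = 10^(−3.81) = 1.5 × 10^-4 M, and Q = [H⁺]^2 / ([Hg²⁺]·P(H₂)) = 4.8 × 10^-7.
E = E° − (0.0592/2) log Q = 0.85 − (0.0592/2)(-6.319) = 1.037 V.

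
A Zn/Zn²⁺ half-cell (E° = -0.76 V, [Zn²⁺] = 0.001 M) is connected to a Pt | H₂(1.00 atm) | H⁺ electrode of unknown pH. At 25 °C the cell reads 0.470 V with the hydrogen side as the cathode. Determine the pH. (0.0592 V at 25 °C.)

pH = 6.40

E°_cell = 0.76 V and n = 2.
log Q = n(E° − E)/0.0592 = 2×(0.76 − 0.470)/0.0592 = 9.797.
With Q = [Zn²⁺]·P(H₂) / [H⁺]^2, solving for [H⁺] gives log[H⁺] = -6.399, so pH = 6.40.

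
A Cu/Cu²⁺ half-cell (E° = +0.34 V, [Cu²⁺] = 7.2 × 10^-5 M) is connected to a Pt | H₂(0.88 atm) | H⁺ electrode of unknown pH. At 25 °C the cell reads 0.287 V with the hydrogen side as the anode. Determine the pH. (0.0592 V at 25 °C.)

pH = 1.20

E°_cell = 0.34 V and n = 2.
log Q = n(E° − E)/0.0592 = 2×(0.34 − 0.287)/0.0592 = 1.791.
With Q = [H⁺]^2 / ([Cu²⁺]·P(H₂)), solving for [H⁺] gives log[H⁺] = -1.204, so pH = 1.20.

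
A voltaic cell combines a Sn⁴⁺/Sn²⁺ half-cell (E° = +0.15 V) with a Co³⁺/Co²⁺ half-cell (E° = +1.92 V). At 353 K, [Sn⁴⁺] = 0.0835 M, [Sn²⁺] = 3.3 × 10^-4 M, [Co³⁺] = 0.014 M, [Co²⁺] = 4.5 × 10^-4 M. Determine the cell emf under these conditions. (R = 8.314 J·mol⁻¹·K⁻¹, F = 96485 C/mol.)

1.79 V

The Co³⁺/Co²⁺ couple has the higher reduction potential and acts as the cathode, so E°_cell = +1.92 − (+0.15) = 1.77 V.
Balancing electrons gives n = 2; the reaction quotient is Q = [Sn⁴⁺]·[Co²⁺]^2/([Sn²⁺]·[Co³⁺]^2) = 0.261.
E = E° − (RT/nF) ln Q = 1.77 − (8.314×353)/(2×96485) × (-1.342) = 1.770 + 0.020 = 1.790 V.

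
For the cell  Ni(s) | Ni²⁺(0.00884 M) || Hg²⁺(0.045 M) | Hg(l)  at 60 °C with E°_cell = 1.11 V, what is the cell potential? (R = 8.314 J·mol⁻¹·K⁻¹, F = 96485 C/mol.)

1.13 V

Balancing electrons gives n = 2; the reaction quotient is Q = [Ni²⁺]/[Hg²⁺] = 0.196.
E = E° − (RT/nF) ln Q = 1.11 − (8.314×333)/(2×96485) × (-1.627) = 1.110 + 0.023 = 1.133 V.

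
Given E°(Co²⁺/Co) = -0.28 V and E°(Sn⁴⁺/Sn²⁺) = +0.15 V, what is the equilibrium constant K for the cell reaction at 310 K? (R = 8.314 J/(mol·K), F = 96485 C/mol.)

9.6 × 10^13

E°_cell = +0.15 − (-0.28) = 0.43 V, with n = 2 electrons transferred.
At equilibrium E = 0, so the Nernst equation gives ln K = nFE°/RT = (2)(96485)(0.43)/((8.314)(310)) = 32.19.
K = e^32.19 = 9.6 × 10^13.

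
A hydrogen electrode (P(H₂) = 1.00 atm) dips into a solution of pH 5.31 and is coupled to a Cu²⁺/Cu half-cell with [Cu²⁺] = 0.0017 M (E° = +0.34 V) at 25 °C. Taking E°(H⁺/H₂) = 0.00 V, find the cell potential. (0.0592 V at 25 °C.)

0.57 V

The Cu²⁺/Cu couple is the cathode, so E°_cell = 0.34 V; n = 2.
[H⁺] = 10^(−5.31) = 4.9 × 10^-6 M, and Q = [H⁺]^2 / ([Cu²⁺]·P(H₂)) = 1.41 × 10^-8.
E = E° − (0.0592/2) log Q = 0.34 − (0.0592/2)(-7.850) = 0.572 V.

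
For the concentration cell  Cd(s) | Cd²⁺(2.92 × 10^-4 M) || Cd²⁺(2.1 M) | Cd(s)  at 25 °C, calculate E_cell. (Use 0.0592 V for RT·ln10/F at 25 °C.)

Both half-cells are Cd²⁺/Cd, so E°_cell = 0. The concentrated side is the cathode; the cell reaction moves Cd²⁺ from high to low concentration with n = 2.
Q = [Cd²⁺]_dilute/[Cd²⁺]_conc = 2.92 × 10^-4/2.1 = 1.39 × 10^-4.
E = 0 − (0.0592/2) log Q = −(0.0592/2)(-3.857) = 0.1142 V.

0.11 V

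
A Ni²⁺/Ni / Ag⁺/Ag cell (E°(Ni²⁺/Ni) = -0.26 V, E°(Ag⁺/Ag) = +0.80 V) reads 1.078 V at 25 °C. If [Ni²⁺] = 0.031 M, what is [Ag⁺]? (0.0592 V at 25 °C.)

0.35 M

From the Nernst equation, log Q = n(E° − E)/0.0592 = 2(1.06 − 1.078)/0.0592 = -0.608, so Q = 0.247.
With Q = [Ni²⁺]/[Ag⁺]^2 and the known concentrations, [Ag⁺]^2 in the denominator gives [Ag⁺] = 0.35 M.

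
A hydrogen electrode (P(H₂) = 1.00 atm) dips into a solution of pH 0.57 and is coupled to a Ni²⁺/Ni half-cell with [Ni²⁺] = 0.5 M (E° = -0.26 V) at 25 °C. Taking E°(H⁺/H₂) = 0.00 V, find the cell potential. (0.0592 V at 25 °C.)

0.24 V

The hydrogen couple is the cathode, so E°_cell = 0.26 V; n = 2.
[H⁺] = 10^(−0.57) = 0.27 M, and Q = [Ni²⁺]·P(H₂) / [H⁺]^2 = 6.90.
E = E° − (0.0592/2) log Q = 0.26 − (0.0592/2)(0.839) = 0.235 V.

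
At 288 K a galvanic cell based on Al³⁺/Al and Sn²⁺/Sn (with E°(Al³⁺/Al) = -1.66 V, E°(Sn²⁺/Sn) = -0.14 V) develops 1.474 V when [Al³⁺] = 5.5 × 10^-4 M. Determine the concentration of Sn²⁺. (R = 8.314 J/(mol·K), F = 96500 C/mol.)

From the Nernst equation, ln Q = nF(E° − E)/RT = 6×96500×(1.52 − 1.474)/(8.314×288) = 11.123, so Q = 6.77 × 10^4.
With Q = [Al³⁺]^2/[Sn²⁺]^3 and the known concentrations, [Sn²⁺]^3 in the denominator gives [Sn²⁺] = 1.6 × 10^-4 M.

1.6 × 10^-4 M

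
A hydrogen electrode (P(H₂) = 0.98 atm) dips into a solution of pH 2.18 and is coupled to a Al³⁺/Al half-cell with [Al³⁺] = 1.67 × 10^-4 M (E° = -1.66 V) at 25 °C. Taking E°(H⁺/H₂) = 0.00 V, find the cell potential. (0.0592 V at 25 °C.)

The hydrogen couple is the cathode, so E°_cell = 1.66 V; n = 6.
[H⁺] = 10^(−2.18) = 0.0066 M, and Q = [Al³⁺]^2·P(H₂)^3 / [H⁺]^6 = 3.16 × 10^5.
E = E° − (0.0592/6) log Q = 1.66 − (0.0592/6)(5.499) = 1.606 V.

1.61 V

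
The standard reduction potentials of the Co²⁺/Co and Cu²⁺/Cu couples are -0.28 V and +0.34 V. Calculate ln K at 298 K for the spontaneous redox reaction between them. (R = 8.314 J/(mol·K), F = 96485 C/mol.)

E°_cell = +0.34 − (-0.28) = 0.62 V, with n = 2 electrons transferred.
At equilibrium E = 0, so the Nernst equation gives ln K = nFE°/RT = (2)(96485)(0.62)/((8.314)(298)) = 48.29.

ln K = 48.3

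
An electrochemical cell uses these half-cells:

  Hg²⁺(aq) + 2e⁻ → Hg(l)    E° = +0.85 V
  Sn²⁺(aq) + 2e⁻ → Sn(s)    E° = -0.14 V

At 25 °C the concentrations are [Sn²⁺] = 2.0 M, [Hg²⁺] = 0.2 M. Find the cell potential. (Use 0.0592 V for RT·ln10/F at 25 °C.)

The Hg²⁺/Hg couple has the higher reduction potential and acts as the cathode, so E°_cell = +0.85 − (-0.14) = 0.99 V.
Balancing electrons gives n = 2; the reaction quotient is Q = [Sn²⁺]/[Hg²⁺] = 10.0.
At 25 °C, E = E° − (0.0592/n) log Q = 0.99 − (0.0592/2)(1.000) = 0.990 − 0.030 = 0.960 V.

0.960 V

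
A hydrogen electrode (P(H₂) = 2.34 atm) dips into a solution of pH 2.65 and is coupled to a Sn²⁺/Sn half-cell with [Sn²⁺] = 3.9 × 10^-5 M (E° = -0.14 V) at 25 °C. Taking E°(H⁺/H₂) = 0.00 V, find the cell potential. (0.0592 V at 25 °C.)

0.10 V

The hydrogen couple is the cathode, so E°_cell = 0.14 V; n = 2.
[H⁺] = 10^(−2.65) = 0.0022 M, and Q = [Sn²⁺]·P(H₂) / [H⁺]^2 = 18.2.
E = E° − (0.0592/2) log Q = 0.14 − (0.0592/2)(1.260) = 0.103 V.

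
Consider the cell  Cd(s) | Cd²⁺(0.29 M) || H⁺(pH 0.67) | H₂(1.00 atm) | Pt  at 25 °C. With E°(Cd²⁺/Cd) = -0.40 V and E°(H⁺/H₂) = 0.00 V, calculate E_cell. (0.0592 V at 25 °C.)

0.38 V

The hydrogen couple is the cathode, so E°_cell = 0.40 V; n = 2.
[H⁺] = 10^(−0.67) = 0.21 M, and Q = [Cd²⁺]·P(H₂) / [H⁺]^2 = 6.34.
E = E° − (0.0592/2) log Q = 0.40 − (0.0592/2)(0.802) = 0.376 V.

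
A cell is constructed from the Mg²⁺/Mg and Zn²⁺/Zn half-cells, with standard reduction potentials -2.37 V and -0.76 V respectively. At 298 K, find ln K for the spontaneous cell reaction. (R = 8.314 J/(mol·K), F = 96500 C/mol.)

ln K = 125.4

E°_cell = -0.76 − (-2.37) = 1.61 V, with n = 2 electrons transferred.
At equilibrium E = 0, so the Nernst equation gives ln K = nFE°/RT = (2)(96500)(1.61)/((8.314)(298)) = 125.42.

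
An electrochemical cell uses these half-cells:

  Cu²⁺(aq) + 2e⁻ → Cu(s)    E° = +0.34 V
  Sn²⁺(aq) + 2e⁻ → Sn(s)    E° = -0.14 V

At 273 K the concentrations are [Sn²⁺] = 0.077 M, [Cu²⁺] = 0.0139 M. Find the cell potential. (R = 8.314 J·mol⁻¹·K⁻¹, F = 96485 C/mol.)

The Cu²⁺/Cu couple has the higher reduction potential and acts as the cathode, so E°_cell = +0.34 − (-0.14) = 0.48 V.
Balancing electrons gives n = 2; the reaction quotient is Q = [Sn²⁺]/[Cu²⁺] = 5.54.
E = E° − (RT/nF) ln Q = 0.48 − (8.314×273)/(2×96485) × (1.712) = 0.480 − 0.020 = 0.460 V.

0.460 V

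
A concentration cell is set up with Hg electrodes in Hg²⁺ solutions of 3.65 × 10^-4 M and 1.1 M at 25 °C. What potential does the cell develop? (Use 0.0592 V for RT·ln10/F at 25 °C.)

0.10 V

Both half-cells are Hg²⁺/Hg, so E°_cell = 0. The concentrated side is the cathode; the cell reaction moves Hg²⁺ from high to low concentration with n = 2.
Q = [Hg²⁺]_dilute/[Hg²⁺]_conc = 3.65 × 10^-4/1.1 = 3.32 × 10^-4.
E = 0 − (0.0592/2) log Q = −(0.0592/2)(-3.479) = 0.1030 V.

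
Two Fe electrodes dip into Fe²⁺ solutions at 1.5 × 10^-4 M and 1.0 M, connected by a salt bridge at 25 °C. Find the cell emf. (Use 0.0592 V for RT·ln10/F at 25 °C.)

Both half-cells are Fe²⁺/Fe, so E°_cell = 0. The concentrated side is the cathode; the cell reaction moves Fe²⁺ from high to low concentration with n = 2.
Q = [Fe²⁺]_dilute/[Fe²⁺]_conc = 1.5 × 10^-4/1.0 = 1.5 × 10^-4.
E = 0 − (0.0592/2) log Q = −(0.0592/2)(-3.824) = 0.1132 V.

0.11 V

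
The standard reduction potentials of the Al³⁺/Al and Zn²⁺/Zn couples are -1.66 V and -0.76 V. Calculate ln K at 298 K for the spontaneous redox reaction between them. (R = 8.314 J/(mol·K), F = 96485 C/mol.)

E°_cell = -0.76 − (-1.66) = 0.90 V, with n = 6 electrons transferred.
At equilibrium E = 0, so the Nernst equation gives ln K = nFE°/RT = (6)(96485)(0.90)/((8.314)(298)) = 210.29.

ln K = 210.3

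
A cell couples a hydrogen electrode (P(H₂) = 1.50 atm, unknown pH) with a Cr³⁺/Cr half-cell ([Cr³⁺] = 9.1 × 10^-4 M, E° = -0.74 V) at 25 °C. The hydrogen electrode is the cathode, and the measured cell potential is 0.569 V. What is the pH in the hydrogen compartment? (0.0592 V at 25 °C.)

E°_cell = 0.74 V and n = 6.
log Q = n(E° − E)/0.0592 = 6×(0.74 − 0.569)/0.0592 = 17.331.
With Q = [Cr³⁺]^2·P(H₂)^3 / [H⁺]^6, solving for [H⁺] gives log[H⁺] = -3.814, so pH = 3.81.

pH = 3.81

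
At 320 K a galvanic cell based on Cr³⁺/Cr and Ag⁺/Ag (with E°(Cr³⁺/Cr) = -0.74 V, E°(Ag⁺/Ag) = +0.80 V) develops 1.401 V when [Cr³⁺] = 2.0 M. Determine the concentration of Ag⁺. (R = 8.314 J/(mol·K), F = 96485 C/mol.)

0.0081 M

From the Nernst equation, ln Q = nF(E° − E)/RT = 3×96485×(1.54 − 1.401)/(8.314×320) = 15.123, so Q = 3.7 × 10^6.
With Q = [Cr³⁺]/[Ag⁺]^3 and the known concentrations, [Ag⁺]^3 in the denominator gives [Ag⁺] = 0.0081 M.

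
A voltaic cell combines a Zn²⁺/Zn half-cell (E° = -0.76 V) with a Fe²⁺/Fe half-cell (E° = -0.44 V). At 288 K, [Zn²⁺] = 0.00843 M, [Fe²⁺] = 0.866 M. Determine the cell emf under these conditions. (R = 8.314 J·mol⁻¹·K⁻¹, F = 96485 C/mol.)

The Fe²⁺/Fe couple has the higher reduction potential and acts as the cathode, so E°_cell = -0.44 − (-0.76) = 0.32 V.
Balancing electrons gives n = 2; the reaction quotient is Q = [Zn²⁺]/[Fe²⁺] = 0.00973.
E = E° − (RT/nF) ln Q = 0.32 − (8.314×288)/(2×96485) × (-4.632) = 0.320 + 0.057 = 0.377 V.

0.377 V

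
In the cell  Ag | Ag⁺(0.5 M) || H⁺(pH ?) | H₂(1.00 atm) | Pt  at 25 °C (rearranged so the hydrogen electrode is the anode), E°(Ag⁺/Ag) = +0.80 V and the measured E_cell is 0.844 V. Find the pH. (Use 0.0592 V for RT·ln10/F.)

E°_cell = 0.80 V and n = 2.
log Q = n(E° − E)/0.0592 = 2×(0.80 − 0.844)/0.0592 = -1.486.
With Q = [H⁺]^2 / ([Ag⁺]^2·P(H₂)), solving for [H⁺] gives log[H⁺] = -1.044, so pH = 1.04.

pH = 1.04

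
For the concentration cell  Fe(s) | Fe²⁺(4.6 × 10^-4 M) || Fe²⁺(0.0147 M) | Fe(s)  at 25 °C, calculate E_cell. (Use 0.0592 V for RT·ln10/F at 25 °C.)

0.045 V

Both half-cells are Fe²⁺/Fe, so E°_cell = 0. The concentrated side is the cathode; the cell reaction moves Fe²⁺ from high to low concentration with n = 2.
Q = [Fe²⁺]_dilute/[Fe²⁺]_conc = 4.6 × 10^-4/0.0147 = 0.0313.
E = 0 − (0.0592/2) log Q = −(0.0592/2)(-1.505) = 0.0445 V.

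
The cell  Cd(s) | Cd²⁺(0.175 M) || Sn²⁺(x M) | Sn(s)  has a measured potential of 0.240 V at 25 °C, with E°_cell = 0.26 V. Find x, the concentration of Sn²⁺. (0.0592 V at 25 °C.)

0.037 M

From the Nernst equation, log Q = n(E° − E)/0.0592 = 2(0.26 − 0.240)/0.0592 = 0.676, so Q = 4.74.
With Q = [Cd²⁺]/[Sn²⁺] and the known concentrations, [Sn²⁺] in the denominator gives [Sn²⁺] = 0.037 M.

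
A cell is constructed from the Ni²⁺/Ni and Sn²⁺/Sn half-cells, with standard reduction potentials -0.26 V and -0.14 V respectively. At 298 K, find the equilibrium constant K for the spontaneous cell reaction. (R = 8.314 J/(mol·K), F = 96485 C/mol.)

E°_cell = -0.14 − (-0.26) = 0.12 V, with n = 2 electrons transferred.
At equilibrium E = 0, so the Nernst equation gives ln K = nFE°/RT = (2)(96485)(0.12)/((8.314)(298)) = 9.35.
K = e^9.35 = 1.1 × 10^4.

1.1 × 10^4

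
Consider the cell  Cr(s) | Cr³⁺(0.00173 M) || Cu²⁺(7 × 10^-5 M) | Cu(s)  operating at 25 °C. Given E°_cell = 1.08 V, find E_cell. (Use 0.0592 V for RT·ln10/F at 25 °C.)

1.01 V

Balancing electrons gives n = 6; the reaction quotient is Q = [Cr³⁺]^2/[Cu²⁺]^3 = 8.73 × 10^6.
At 25 °C, E = E° − (0.0592/n) log Q = 1.08 − (0.0592/6)(6.941) = 1.080 − 0.068 = 1.012 V.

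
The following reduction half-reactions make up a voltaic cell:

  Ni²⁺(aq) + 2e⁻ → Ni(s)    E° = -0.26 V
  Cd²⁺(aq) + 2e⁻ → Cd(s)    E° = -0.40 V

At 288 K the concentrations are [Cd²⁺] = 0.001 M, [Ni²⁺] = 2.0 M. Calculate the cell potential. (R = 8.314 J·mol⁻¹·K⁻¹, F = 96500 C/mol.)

The Ni²⁺/Ni couple has the higher reduction potential and acts as the cathode, so E°_cell = -0.26 − (-0.40) = 0.14 V.
Balancing electrons gives n = 2; the reaction quotient is Q = [Cd²⁺]/[Ni²⁺] = 5 × 10^-4.
E = E° − (RT/nF) ln Q = 0.14 − (8.314×288)/(2×96500) × (-7.601) = 0.140 + 0.094 = 0.234 V.

0.234 V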